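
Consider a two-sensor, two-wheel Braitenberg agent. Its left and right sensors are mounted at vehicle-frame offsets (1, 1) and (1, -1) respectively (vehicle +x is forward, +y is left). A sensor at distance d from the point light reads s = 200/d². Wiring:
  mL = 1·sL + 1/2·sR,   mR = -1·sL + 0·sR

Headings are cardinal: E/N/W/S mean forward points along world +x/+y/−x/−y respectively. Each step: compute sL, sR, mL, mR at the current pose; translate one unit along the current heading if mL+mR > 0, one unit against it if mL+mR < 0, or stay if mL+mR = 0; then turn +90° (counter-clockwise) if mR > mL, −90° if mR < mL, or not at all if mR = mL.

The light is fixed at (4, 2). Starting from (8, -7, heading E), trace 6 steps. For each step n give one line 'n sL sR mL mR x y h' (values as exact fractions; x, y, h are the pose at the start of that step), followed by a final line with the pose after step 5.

n=0: pose=(8,-7,E); sL=200/89, sR=8/5; mL=1356/445, mR=-200/89; mL+mR=4/5 → advance +1; mR−mL=-2356/445 → turn -1·90°
n=1: pose=(9,-7,S); sL=25/17, sR=50/29; mL=1150/493, mR=-25/17; mL+mR=25/29 → advance +1; mR−mL=-1875/493 → turn -1·90°
n=2: pose=(9,-8,W); sL=200/137, sR=200/97; mL=33100/13289, mR=-200/137; mL+mR=100/97 → advance +1; mR−mL=-52500/13289 → turn -1·90°
n=3: pose=(8,-8,N); sL=20/9, sR=100/53; mL=1510/477, mR=-20/9; mL+mR=50/53 → advance +1; mR−mL=-2570/477 → turn -1·90°
n=4: pose=(8,-7,E); sL=200/89, sR=8/5; mL=1356/445, mR=-200/89; mL+mR=4/5 → advance +1; mR−mL=-2356/445 → turn -1·90°
n=5: pose=(9,-7,S); sL=25/17, sR=50/29; mL=1150/493, mR=-25/17; mL+mR=25/29 → advance +1; mR−mL=-1875/493 → turn -1·90°

0 200/89 8/5 1356/445 -200/89 8 -7 E
1 25/17 50/29 1150/493 -25/17 9 -7 S
2 200/137 200/97 33100/13289 -200/137 9 -8 W
3 20/9 100/53 1510/477 -20/9 8 -8 N
4 200/89 8/5 1356/445 -200/89 8 -7 E
5 25/17 50/29 1150/493 -25/17 9 -7 S
final 9 -8 W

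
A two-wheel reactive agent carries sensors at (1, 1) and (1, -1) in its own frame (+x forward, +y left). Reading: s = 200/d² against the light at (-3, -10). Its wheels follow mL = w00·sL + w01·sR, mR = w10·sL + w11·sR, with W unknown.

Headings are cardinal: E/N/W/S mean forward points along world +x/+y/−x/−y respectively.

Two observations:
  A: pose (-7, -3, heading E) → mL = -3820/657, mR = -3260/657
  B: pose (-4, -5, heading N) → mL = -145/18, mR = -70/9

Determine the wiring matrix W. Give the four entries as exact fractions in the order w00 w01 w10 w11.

obs A: pose=(-7,-3,E) → sL=200/73, sR=40/9, mL=-3820/657, mR=-3260/657
obs B: pose=(-4,-5,N) → sL=5, sR=50/9, mL=-145/18, mR=-70/9
sensor matrix S = [[200/73, 40/9], [5, 50/9]]; det S = -4600/657
solve [mL_A; mL_B] = S·[w00; w01] and [mR_A; mR_B] = S·[w10; w11]:
  w00 = -1/2, w01 = -1, w10 = -1, w11 = -1/2

-1/2 -1 -1 -1/2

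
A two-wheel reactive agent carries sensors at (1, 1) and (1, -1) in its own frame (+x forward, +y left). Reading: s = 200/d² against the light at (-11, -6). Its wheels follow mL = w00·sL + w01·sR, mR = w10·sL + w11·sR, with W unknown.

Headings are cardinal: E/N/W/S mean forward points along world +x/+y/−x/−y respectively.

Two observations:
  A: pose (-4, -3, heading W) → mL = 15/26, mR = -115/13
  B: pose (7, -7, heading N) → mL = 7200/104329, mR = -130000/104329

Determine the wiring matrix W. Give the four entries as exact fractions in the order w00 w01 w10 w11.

obs A: pose=(-4,-3,W) → sL=5, sR=50/13, mL=15/26, mR=-115/13
obs B: pose=(7,-7,N) → sL=200/289, sR=200/361, mL=7200/104329, mR=-130000/104329
sensor matrix S = [[5, 50/13], [200/289, 200/361]]; det S = 147000/1356277
solve [mL_A; mL_B] = S·[w00; w01] and [mR_A; mR_B] = S·[w10; w11]:
  w00 = 1/2, w01 = -1/2, w10 = -1, w11 = -1

1/2 -1/2 -1 -1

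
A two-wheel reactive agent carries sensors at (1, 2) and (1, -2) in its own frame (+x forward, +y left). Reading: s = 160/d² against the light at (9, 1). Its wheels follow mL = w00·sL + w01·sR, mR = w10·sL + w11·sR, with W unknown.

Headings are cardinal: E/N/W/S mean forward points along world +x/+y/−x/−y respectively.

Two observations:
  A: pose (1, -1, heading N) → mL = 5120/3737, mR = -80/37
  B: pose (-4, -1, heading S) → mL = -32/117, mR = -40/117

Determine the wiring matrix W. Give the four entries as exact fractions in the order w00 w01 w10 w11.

-1/2 1/2 0 -1/2

obs A: pose=(1,-1,N) → sL=160/101, sR=160/37, mL=5120/3737, mR=-80/37
obs B: pose=(-4,-1,S) → sL=16/13, sR=80/117, mL=-32/117, mR=-40/117
sensor matrix S = [[160/101, 160/37], [16/13, 80/117]]; det S = -1853440/437229
solve [mL_A; mL_B] = S·[w00; w01] and [mR_A; mR_B] = S·[w10; w11]:
  w00 = -1/2, w01 = 1/2, w10 = 0, w11 = -1/2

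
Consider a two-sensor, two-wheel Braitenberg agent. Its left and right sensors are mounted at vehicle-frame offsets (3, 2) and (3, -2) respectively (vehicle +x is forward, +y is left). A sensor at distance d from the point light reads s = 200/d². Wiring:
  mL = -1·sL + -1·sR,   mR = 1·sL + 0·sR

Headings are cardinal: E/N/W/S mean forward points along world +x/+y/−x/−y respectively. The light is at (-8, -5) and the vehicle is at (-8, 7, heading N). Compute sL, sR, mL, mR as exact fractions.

200/229 200/229 -400/229 200/229

left sensor world pos  = (-10, 10); dL² = 229
right sensor world pos = (-6, 10); dR² = 229
sL = 200/229 = 200/229
sR = 200/229 = 200/229
mL = -1·sL + -1·sR = -400/229
mR = 1·sL + 0·sR = 200/229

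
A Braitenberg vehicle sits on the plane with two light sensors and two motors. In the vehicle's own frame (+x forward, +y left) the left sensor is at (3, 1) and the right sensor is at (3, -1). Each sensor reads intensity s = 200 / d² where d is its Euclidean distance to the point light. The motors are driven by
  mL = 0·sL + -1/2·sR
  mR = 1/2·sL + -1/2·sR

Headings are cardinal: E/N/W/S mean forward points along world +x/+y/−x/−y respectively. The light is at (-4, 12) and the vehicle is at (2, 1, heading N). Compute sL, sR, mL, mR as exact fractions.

200/89 200/113 -100/113 2400/10057

left sensor world pos  = (1, 4); dL² = 89
right sensor world pos = (3, 4); dR² = 113
sL = 200/89 = 200/89
sR = 200/113 = 200/113
mL = 0·sL + -1/2·sR = -100/113
mR = 1/2·sL + -1/2·sR = 2400/10057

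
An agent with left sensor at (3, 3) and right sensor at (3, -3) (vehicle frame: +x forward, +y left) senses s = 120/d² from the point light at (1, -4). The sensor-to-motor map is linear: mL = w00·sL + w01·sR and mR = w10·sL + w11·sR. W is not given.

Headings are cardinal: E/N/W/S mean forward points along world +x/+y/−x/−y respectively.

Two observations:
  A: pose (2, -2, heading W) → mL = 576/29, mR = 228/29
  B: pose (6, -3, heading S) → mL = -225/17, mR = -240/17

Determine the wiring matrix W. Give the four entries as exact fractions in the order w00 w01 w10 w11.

obs A: pose=(2,-2,W) → sL=24, sR=120/29, mL=576/29, mR=228/29
obs B: pose=(6,-3,S) → sL=30/17, sR=15, mL=-225/17, mR=-240/17
sensor matrix S = [[24, 120/29], [30/17, 15]]; det S = 173880/493
solve [mL_A; mL_B] = S·[w00; w01] and [mR_A; mR_B] = S·[w10; w11]:
  w00 = 1, w01 = -1, w10 = 1/2, w11 = -1

1 -1 1/2 -1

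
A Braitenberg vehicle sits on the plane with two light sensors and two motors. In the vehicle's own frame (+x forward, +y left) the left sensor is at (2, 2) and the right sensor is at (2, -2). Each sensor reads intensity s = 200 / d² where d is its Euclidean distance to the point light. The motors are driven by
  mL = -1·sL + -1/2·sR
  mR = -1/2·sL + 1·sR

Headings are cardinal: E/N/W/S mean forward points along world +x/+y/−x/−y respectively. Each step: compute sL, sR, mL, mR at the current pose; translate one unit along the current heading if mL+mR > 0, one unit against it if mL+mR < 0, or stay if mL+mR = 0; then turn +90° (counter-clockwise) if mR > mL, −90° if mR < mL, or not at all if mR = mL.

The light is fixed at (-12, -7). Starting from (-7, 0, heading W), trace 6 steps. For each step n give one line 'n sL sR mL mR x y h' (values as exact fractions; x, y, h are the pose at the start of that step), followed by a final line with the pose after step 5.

0 100/17 20/9 -1070/153 -110/153 -7 0 W
1 200/89 200/41 -17100/3649 13700/3649 -6 0 S
2 50/41 2 -91/41 57/41 -6 1 E
3 200/109 200/149 -40700/16241 6900/16241 -7 1 N
4 100/17 20/9 -1070/153 -110/153 -7 0 W
5 200/89 200/41 -17100/3649 13700/3649 -6 0 S
final -6 1 E

n=0: pose=(-7,0,W); sL=100/17, sR=20/9; mL=-1070/153, mR=-110/153; mL+mR=-1180/153 → advance -1; mR−mL=320/51 → turn +1·90°
n=1: pose=(-6,0,S); sL=200/89, sR=200/41; mL=-17100/3649, mR=13700/3649; mL+mR=-3400/3649 → advance -1; mR−mL=30800/3649 → turn +1·90°
n=2: pose=(-6,1,E); sL=50/41, sR=2; mL=-91/41, mR=57/41; mL+mR=-34/41 → advance -1; mR−mL=148/41 → turn +1·90°
n=3: pose=(-7,1,N); sL=200/109, sR=200/149; mL=-40700/16241, mR=6900/16241; mL+mR=-33800/16241 → advance -1; mR−mL=47600/16241 → turn +1·90°
n=4: pose=(-7,0,W); sL=100/17, sR=20/9; mL=-1070/153, mR=-110/153; mL+mR=-1180/153 → advance -1; mR−mL=320/51 → turn +1·90°
n=5: pose=(-6,0,S); sL=200/89, sR=200/41; mL=-17100/3649, mR=13700/3649; mL+mR=-3400/3649 → advance -1; mR−mL=30800/3649 → turn +1·90°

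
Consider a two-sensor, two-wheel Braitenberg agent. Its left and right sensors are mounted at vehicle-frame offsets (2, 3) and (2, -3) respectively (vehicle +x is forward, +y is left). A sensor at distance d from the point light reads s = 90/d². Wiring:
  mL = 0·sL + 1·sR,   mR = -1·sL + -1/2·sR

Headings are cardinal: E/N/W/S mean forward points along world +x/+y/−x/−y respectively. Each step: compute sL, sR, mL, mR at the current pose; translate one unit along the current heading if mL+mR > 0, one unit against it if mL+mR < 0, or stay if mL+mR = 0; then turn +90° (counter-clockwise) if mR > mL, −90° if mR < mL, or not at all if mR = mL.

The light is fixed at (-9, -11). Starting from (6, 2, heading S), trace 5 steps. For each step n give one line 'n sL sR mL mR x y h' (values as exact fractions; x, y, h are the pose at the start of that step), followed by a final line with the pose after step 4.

0 18/89 18/53 18/53 -1755/4717 6 2 S
1 9/29 45/229 45/229 -5427/13282 6 3 W
2 18/85 90/617 90/617 -14931/52445 7 3 N
3 9/58 45/212 45/212 -3213/12296 7 2 E
4 18/89 18/53 18/53 -1755/4717 6 2 S
final 6 3 W

n=0: pose=(6,2,S); sL=18/89, sR=18/53; mL=18/53, mR=-1755/4717; mL+mR=-153/4717 → advance -1; mR−mL=-3357/4717 → turn -1·90°
n=1: pose=(6,3,W); sL=9/29, sR=45/229; mL=45/229, mR=-5427/13282; mL+mR=-2817/13282 → advance -1; mR−mL=-8037/13282 → turn -1·90°
n=2: pose=(7,3,N); sL=18/85, sR=90/617; mL=90/617, mR=-14931/52445; mL+mR=-7281/52445 → advance -1; mR−mL=-22581/52445 → turn -1·90°
n=3: pose=(7,2,E); sL=9/58, sR=45/212; mL=45/212, mR=-3213/12296; mL+mR=-603/12296 → advance -1; mR−mL=-5823/12296 → turn -1·90°
n=4: pose=(6,2,S); sL=18/89, sR=18/53; mL=18/53, mR=-1755/4717; mL+mR=-153/4717 → advance -1; mR−mL=-3357/4717 → turn -1·90°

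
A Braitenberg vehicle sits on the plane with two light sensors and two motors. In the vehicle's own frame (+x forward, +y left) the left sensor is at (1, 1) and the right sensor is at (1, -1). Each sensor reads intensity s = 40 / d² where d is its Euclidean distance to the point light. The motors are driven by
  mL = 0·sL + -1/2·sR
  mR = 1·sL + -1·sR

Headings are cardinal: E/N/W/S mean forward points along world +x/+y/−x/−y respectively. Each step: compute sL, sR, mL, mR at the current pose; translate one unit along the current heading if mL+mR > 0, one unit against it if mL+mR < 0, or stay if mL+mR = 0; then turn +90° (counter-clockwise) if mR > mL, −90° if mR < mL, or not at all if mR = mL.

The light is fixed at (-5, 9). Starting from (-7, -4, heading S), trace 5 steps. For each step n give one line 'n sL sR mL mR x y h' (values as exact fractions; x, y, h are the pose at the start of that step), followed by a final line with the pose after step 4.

n=0: pose=(-7,-4,S); sL=40/197, sR=8/41; mL=-4/41, mR=64/8077; mL+mR=-724/8077 → advance -1; mR−mL=852/8077 → turn +1·90°
n=1: pose=(-7,-3,E); sL=20/61, sR=4/17; mL=-2/17, mR=96/1037; mL+mR=-26/1037 → advance -1; mR−mL=218/1037 → turn +1·90°
n=2: pose=(-8,-3,N); sL=40/137, sR=8/25; mL=-4/25, mR=-96/3425; mL+mR=-644/3425 → advance -1; mR−mL=452/3425 → turn +1·90°
n=3: pose=(-8,-4,W); sL=10/53, sR=1/4; mL=-1/8, mR=-13/212; mL+mR=-79/424 → advance -1; mR−mL=27/424 → turn +1·90°
n=4: pose=(-7,-4,S); sL=40/197, sR=8/41; mL=-4/41, mR=64/8077; mL+mR=-724/8077 → advance -1; mR−mL=852/8077 → turn +1·90°

0 40/197 8/41 -4/41 64/8077 -7 -4 S
1 20/61 4/17 -2/17 96/1037 -7 -3 E
2 40/137 8/25 -4/25 -96/3425 -8 -3 N
3 10/53 1/4 -1/8 -13/212 -8 -4 W
4 40/197 8/41 -4/41 64/8077 -7 -4 S
final -7 -3 E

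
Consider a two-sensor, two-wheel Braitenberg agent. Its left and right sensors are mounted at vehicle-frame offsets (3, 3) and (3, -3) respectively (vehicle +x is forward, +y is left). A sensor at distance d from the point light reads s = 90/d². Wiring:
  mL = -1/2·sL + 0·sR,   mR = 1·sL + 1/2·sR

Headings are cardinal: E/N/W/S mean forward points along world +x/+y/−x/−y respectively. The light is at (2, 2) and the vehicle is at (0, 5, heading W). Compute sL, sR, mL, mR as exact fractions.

18/5 90/61 -9/5 1323/305

left sensor world pos  = (-3, 2); dL² = 25
right sensor world pos = (-3, 8); dR² = 61
sL = 90/25 = 18/5
sR = 90/61 = 90/61
mL = -1/2·sL + 0·sR = -9/5
mR = 1·sL + 1/2·sR = 1323/305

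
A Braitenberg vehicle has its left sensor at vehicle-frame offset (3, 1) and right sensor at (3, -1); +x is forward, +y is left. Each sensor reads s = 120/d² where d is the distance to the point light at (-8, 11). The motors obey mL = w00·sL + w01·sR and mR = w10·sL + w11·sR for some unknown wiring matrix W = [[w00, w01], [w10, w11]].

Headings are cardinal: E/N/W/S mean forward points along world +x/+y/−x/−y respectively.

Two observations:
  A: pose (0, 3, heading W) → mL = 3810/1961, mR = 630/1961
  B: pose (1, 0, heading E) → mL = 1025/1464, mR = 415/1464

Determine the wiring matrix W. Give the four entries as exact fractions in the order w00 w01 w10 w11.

1 1/2 1 -1/2

obs A: pose=(0,3,W) → sL=60/53, sR=60/37, mL=3810/1961, mR=630/1961
obs B: pose=(1,0,E) → sL=30/61, sR=5/12, mL=1025/1464, mR=415/1464
sensor matrix S = [[60/53, 60/37], [30/61, 5/12]]; det S = -38975/119621
solve [mL_A; mL_B] = S·[w00; w01] and [mR_A; mR_B] = S·[w10; w11]:
  w00 = 1, w01 = 1/2, w10 = 1, w11 = -1/2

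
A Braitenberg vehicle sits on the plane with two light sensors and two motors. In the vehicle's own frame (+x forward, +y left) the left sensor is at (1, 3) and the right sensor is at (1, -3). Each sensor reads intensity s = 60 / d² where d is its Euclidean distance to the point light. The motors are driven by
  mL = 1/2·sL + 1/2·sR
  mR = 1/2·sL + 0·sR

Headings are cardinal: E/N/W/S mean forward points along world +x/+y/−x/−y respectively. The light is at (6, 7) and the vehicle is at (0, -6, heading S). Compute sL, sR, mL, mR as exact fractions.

left sensor world pos  = (3, -7); dL² = 205
right sensor world pos = (-3, -7); dR² = 277
sL = 60/205 = 12/41
sR = 60/277 = 60/277
mL = 1/2·sL + 1/2·sR = 2892/11357
mR = 1/2·sL + 0·sR = 6/41

12/41 60/277 2892/11357 6/41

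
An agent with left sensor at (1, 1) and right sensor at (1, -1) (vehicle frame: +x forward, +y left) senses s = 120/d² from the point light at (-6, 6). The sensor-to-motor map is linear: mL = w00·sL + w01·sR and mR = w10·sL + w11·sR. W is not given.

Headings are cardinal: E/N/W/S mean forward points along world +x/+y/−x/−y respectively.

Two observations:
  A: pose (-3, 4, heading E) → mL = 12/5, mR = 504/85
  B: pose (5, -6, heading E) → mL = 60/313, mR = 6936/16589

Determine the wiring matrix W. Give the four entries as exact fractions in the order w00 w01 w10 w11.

obs A: pose=(-3,4,E) → sL=120/17, sR=24/5, mL=12/5, mR=504/85
obs B: pose=(5,-6,E) → sL=24/53, sR=120/313, mL=60/313, mR=6936/16589
sensor matrix S = [[120/17, 24/5], [24/53, 120/313]]; det S = 751104/1410065
solve [mL_A; mL_B] = S·[w00; w01] and [mR_A; mR_B] = S·[w10; w11]:
  w00 = 0, w01 = 1/2, w10 = 1/2, w11 = 1/2

0 1/2 1/2 1/2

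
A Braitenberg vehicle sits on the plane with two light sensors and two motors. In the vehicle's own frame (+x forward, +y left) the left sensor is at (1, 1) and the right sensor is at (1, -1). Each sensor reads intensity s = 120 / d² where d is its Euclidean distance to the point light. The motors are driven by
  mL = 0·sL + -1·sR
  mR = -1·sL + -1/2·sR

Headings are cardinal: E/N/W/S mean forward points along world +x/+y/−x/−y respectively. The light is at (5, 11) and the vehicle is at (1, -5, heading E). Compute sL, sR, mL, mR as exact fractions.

20/39 60/149 -60/149 -4150/5811

left sensor world pos  = (2, -4); dL² = 234
right sensor world pos = (2, -6); dR² = 298
sL = 120/234 = 20/39
sR = 120/298 = 60/149
mL = 0·sL + -1·sR = -60/149
mR = -1·sL + -1/2·sR = -4150/5811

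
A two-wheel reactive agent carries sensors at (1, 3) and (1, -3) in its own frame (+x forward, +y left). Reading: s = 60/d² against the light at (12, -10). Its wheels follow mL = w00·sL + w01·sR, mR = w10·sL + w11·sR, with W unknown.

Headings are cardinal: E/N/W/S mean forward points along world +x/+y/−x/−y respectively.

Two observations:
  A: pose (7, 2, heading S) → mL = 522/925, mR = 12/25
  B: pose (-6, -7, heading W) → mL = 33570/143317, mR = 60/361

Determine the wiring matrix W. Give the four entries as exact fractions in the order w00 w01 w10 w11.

obs A: pose=(7,2,S) → sL=12/25, sR=12/37, mL=522/925, mR=12/25
obs B: pose=(-6,-7,W) → sL=60/361, sR=60/397, mL=33570/143317, mR=60/361
sensor matrix S = [[12/25, 12/37], [60/361, 60/397]]; det S = 494208/26513645
solve [mL_A; mL_B] = S·[w00; w01] and [mR_A; mR_B] = S·[w10; w11]:
  w00 = 1/2, w01 = 1, w10 = 1, w11 = 0

1/2 1 1 0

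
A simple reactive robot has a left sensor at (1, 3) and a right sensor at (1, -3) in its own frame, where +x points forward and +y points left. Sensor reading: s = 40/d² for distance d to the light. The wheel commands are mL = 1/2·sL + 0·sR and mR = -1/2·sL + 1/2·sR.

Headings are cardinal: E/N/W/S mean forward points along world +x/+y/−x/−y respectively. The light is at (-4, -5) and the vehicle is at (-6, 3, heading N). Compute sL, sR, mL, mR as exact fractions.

20/53 20/41 10/53 120/2173

left sensor world pos  = (-9, 4); dL² = 106
right sensor world pos = (-3, 4); dR² = 82
sL = 40/106 = 20/53
sR = 40/82 = 20/41
mL = 1/2·sL + 0·sR = 10/53
mR = -1/2·sL + 1/2·sR = 120/2173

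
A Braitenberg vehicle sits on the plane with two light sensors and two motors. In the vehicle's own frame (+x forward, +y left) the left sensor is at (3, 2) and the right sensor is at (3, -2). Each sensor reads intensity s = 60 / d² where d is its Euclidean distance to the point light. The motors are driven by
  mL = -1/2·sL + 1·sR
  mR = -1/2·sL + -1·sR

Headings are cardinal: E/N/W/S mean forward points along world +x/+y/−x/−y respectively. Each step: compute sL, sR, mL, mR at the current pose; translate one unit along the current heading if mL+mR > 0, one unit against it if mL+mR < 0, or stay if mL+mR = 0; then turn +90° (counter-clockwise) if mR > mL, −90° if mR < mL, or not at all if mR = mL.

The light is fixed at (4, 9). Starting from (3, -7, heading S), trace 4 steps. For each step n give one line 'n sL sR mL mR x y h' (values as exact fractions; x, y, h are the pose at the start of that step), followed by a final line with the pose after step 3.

n=0: pose=(3,-7,S); sL=30/181, sR=6/37; mL=531/6697, mR=-1641/6697; mL+mR=-30/181 → advance -1; mR−mL=-12/37 → turn -1·90°
n=1: pose=(3,-6,W); sL=12/61, sR=12/37; mL=510/2257, mR=-954/2257; mL+mR=-12/61 → advance -1; mR−mL=-24/37 → turn -1·90°
n=2: pose=(4,-6,N); sL=15/37, sR=15/37; mL=15/74, mR=-45/74; mL+mR=-15/37 → advance -1; mR−mL=-30/37 → turn -1·90°
n=3: pose=(4,-7,E); sL=12/41, sR=20/111; mL=154/4551, mR=-1486/4551; mL+mR=-12/41 → advance -1; mR−mL=-40/111 → turn -1·90°

0 30/181 6/37 531/6697 -1641/6697 3 -7 S
1 12/61 12/37 510/2257 -954/2257 3 -6 W
2 15/37 15/37 15/74 -45/74 4 -6 N
3 12/41 20/111 154/4551 -1486/4551 4 -7 E
final 3 -7 S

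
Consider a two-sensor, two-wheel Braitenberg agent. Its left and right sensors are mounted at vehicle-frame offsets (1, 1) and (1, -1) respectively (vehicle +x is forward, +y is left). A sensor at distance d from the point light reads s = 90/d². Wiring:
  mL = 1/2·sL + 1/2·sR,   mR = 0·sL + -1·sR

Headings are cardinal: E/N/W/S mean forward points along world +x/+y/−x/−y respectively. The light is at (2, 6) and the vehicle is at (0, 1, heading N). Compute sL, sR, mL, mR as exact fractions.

18/5 90/17 378/85 -90/17

left sensor world pos  = (-1, 2); dL² = 25
right sensor world pos = (1, 2); dR² = 17
sL = 90/25 = 18/5
sR = 90/17 = 90/17
mL = 1/2·sL + 1/2·sR = 378/85
mR = 0·sL + -1·sR = -90/17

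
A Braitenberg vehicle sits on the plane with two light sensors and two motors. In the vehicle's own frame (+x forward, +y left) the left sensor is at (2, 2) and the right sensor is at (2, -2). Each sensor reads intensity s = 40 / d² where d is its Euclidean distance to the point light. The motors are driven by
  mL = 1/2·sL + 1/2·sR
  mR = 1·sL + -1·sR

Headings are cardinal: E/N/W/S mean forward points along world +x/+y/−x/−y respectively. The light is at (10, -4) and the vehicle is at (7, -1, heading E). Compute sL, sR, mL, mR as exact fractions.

left sensor world pos  = (9, 1); dL² = 26
right sensor world pos = (9, -3); dR² = 2
sL = 40/26 = 20/13
sR = 40/2 = 20
mL = 1/2·sL + 1/2·sR = 140/13
mR = 1·sL + -1·sR = -240/13

20/13 20 140/13 -240/13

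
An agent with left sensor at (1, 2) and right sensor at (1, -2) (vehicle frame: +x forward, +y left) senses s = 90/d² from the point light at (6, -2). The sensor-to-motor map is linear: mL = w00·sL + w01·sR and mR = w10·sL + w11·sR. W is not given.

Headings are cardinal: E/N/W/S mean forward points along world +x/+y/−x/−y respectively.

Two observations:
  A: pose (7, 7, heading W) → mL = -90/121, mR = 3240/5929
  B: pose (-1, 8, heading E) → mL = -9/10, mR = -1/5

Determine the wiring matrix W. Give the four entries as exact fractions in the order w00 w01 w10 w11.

0 -1 1/2 -1/2

obs A: pose=(7,7,W) → sL=90/49, sR=90/121, mL=-90/121, mR=3240/5929
obs B: pose=(-1,8,E) → sL=1/2, sR=9/10, mL=-9/10, mR=-1/5
sensor matrix S = [[90/49, 90/121], [1/2, 9/10]]; det S = 7596/5929
solve [mL_A; mL_B] = S·[w00; w01] and [mR_A; mR_B] = S·[w10; w11]:
  w00 = 0, w01 = -1, w10 = 1/2, w11 = -1/2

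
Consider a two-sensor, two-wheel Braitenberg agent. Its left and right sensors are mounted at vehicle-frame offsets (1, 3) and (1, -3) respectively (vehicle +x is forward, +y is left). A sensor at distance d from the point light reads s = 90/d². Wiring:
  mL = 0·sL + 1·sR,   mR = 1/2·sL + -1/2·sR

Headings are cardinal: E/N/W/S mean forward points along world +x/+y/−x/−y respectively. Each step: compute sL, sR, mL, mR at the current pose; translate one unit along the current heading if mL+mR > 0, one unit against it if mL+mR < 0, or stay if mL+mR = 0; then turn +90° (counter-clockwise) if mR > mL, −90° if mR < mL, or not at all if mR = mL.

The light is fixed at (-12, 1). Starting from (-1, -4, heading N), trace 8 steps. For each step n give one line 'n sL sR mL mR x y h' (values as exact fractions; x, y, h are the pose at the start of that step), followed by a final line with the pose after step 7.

n=0: pose=(-1,-4,N); sL=9/8, sR=45/106; mL=45/106, mR=297/848; mL+mR=657/848 → advance +1; mR−mL=-63/848 → turn -1·90°
n=1: pose=(-1,-3,E); sL=18/29, sR=90/193; mL=90/193, mR=432/5597; mL+mR=3042/5597 → advance +1; mR−mL=-2178/5597 → turn -1·90°
n=2: pose=(0,-3,S); sL=9/25, sR=45/53; mL=45/53, mR=-324/1325; mL+mR=801/1325 → advance +1; mR−mL=-1449/1325 → turn -1·90°
n=3: pose=(0,-4,W); sL=18/37, sR=18/25; mL=18/25, mR=-108/925; mL+mR=558/925 → advance +1; mR−mL=-774/925 → turn -1·90°
n=4: pose=(-1,-4,N); sL=9/8, sR=45/106; mL=45/106, mR=297/848; mL+mR=657/848 → advance +1; mR−mL=-63/848 → turn -1·90°
n=5: pose=(-1,-3,E); sL=18/29, sR=90/193; mL=90/193, mR=432/5597; mL+mR=3042/5597 → advance +1; mR−mL=-2178/5597 → turn -1·90°
n=6: pose=(0,-3,S); sL=9/25, sR=45/53; mL=45/53, mR=-324/1325; mL+mR=801/1325 → advance +1; mR−mL=-1449/1325 → turn -1·90°
n=7: pose=(0,-4,W); sL=18/37, sR=18/25; mL=18/25, mR=-108/925; mL+mR=558/925 → advance +1; mR−mL=-774/925 → turn -1·90°

0 9/8 45/106 45/106 297/848 -1 -4 N
1 18/29 90/193 90/193 432/5597 -1 -3 E
2 9/25 45/53 45/53 -324/1325 0 -3 S
3 18/37 18/25 18/25 -108/925 0 -4 W
4 9/8 45/106 45/106 297/848 -1 -4 N
5 18/29 90/193 90/193 432/5597 -1 -3 E
6 9/25 45/53 45/53 -324/1325 0 -3 S
7 18/37 18/25 18/25 -108/925 0 -4 W
final -1 -4 N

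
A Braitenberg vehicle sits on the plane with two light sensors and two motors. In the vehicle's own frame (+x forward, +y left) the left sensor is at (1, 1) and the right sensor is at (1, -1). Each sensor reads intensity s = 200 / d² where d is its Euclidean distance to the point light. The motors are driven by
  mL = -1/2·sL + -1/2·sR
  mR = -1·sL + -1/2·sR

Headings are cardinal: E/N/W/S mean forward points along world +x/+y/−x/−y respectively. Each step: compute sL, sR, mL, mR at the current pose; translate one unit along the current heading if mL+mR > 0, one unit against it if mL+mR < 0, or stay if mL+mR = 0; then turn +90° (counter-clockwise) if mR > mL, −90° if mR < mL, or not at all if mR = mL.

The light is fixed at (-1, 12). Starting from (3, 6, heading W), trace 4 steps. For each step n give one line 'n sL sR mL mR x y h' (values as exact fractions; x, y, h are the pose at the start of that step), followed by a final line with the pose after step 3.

0 100/29 100/17 -2300/493 -3150/493 3 6 W
1 200/41 200/61 -10200/2501 -16300/2501 4 6 N
2 25/9 2 -43/18 -34/9 4 5 E
3 200/89 200/73 -16200/6497 -23500/6497 3 5 S
final 3 6 W

n=0: pose=(3,6,W); sL=100/29, sR=100/17; mL=-2300/493, mR=-3150/493; mL+mR=-5450/493 → advance -1; mR−mL=-50/29 → turn -1·90°
n=1: pose=(4,6,N); sL=200/41, sR=200/61; mL=-10200/2501, mR=-16300/2501; mL+mR=-26500/2501 → advance -1; mR−mL=-100/41 → turn -1·90°
n=2: pose=(4,5,E); sL=25/9, sR=2; mL=-43/18, mR=-34/9; mL+mR=-37/6 → advance -1; mR−mL=-25/18 → turn -1·90°
n=3: pose=(3,5,S); sL=200/89, sR=200/73; mL=-16200/6497, mR=-23500/6497; mL+mR=-39700/6497 → advance -1; mR−mL=-100/89 → turn -1·90°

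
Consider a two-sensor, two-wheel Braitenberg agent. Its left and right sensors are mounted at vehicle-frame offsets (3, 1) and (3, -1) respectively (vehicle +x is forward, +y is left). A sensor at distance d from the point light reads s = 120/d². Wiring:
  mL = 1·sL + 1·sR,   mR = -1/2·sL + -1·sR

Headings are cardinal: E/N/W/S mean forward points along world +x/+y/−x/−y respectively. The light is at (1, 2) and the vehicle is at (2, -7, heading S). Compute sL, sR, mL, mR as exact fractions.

30/37 5/6 365/222 -275/222

left sensor world pos  = (3, -10); dL² = 148
right sensor world pos = (1, -10); dR² = 144
sL = 120/148 = 30/37
sR = 120/144 = 5/6
mL = 1·sL + 1·sR = 365/222
mR = -1/2·sL + -1·sR = -275/222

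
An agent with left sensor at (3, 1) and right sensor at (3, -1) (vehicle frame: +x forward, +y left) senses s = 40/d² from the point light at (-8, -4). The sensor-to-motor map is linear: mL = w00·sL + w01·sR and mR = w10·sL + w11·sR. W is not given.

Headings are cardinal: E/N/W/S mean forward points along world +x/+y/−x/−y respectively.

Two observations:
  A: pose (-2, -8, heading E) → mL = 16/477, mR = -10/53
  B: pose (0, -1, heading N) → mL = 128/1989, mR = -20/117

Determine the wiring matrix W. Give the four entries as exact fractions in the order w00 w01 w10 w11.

1/2 -1/2 0 -1/2

obs A: pose=(-2,-8,E) → sL=4/9, sR=20/53, mL=16/477, mR=-10/53
obs B: pose=(0,-1,N) → sL=8/17, sR=40/117, mL=128/1989, mR=-20/117
sensor matrix S = [[4/9, 20/53], [8/17, 40/117]]; det S = -24320/948753
solve [mL_A; mL_B] = S·[w00; w01] and [mR_A; mR_B] = S·[w10; w11]:
  w00 = 1/2, w01 = -1/2, w10 = 0, w11 = -1/2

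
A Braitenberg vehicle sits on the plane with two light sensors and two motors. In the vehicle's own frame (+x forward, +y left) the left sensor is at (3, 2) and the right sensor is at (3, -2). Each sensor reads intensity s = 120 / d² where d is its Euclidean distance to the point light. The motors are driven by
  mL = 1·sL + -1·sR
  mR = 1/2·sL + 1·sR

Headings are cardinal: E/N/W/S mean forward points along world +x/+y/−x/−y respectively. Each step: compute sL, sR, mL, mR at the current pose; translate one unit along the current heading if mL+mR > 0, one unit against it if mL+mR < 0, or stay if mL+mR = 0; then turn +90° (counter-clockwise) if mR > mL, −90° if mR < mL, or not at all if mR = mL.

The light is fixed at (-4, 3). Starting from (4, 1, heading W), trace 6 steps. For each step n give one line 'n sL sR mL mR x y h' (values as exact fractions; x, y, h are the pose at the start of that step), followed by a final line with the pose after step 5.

n=0: pose=(4,1,W); sL=120/41, sR=24/5; mL=-384/205, mR=1284/205; mL+mR=180/41 → advance +1; mR−mL=1668/205 → turn +1·90°
n=1: pose=(3,1,S); sL=60/53, sR=12/5; mL=-336/265, mR=786/265; mL+mR=90/53 → advance +1; mR−mL=1122/265 → turn +1·90°
n=2: pose=(3,0,E); sL=120/101, sR=24/25; mL=576/2525, mR=3924/2525; mL+mR=180/101 → advance +1; mR−mL=3348/2525 → turn +1·90°
n=3: pose=(4,0,N); sL=10/3, sR=6/5; mL=32/15, mR=43/15; mL+mR=5 → advance +1; mR−mL=11/15 → turn +1·90°
n=4: pose=(4,1,W); sL=120/41, sR=24/5; mL=-384/205, mR=1284/205; mL+mR=180/41 → advance +1; mR−mL=1668/205 → turn +1·90°
n=5: pose=(3,1,S); sL=60/53, sR=12/5; mL=-336/265, mR=786/265; mL+mR=90/53 → advance +1; mR−mL=1122/265 → turn +1·90°

0 120/41 24/5 -384/205 1284/205 4 1 W
1 60/53 12/5 -336/265 786/265 3 1 S
2 120/101 24/25 576/2525 3924/2525 3 0 E
3 10/3 6/5 32/15 43/15 4 0 N
4 120/41 24/5 -384/205 1284/205 4 1 W
5 60/53 12/5 -336/265 786/265 3 1 S
final 3 0 E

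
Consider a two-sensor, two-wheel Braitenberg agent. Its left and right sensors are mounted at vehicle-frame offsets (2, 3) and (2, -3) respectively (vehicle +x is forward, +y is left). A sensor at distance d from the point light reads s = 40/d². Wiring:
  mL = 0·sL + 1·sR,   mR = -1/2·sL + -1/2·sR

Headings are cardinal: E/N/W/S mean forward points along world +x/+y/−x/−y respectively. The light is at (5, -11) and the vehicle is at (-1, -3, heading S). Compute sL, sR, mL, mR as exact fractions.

left sensor world pos  = (2, -5); dL² = 45
right sensor world pos = (-4, -5); dR² = 117
sL = 40/45 = 8/9
sR = 40/117 = 40/117
mL = 0·sL + 1·sR = 40/117
mR = -1/2·sL + -1/2·sR = -8/13

8/9 40/117 40/117 -8/13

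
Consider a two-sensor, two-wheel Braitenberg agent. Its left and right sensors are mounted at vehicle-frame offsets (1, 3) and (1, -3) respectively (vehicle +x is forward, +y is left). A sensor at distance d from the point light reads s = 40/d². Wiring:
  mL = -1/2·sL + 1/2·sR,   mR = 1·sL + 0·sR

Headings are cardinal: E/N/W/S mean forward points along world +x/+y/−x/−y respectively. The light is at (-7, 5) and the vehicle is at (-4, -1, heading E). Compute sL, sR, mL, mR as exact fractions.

left sensor world pos  = (-3, 2); dL² = 25
right sensor world pos = (-3, -4); dR² = 97
sL = 40/25 = 8/5
sR = 40/97 = 40/97
mL = -1/2·sL + 1/2·sR = -288/485
mR = 1·sL + 0·sR = 8/5

8/5 40/97 -288/485 8/5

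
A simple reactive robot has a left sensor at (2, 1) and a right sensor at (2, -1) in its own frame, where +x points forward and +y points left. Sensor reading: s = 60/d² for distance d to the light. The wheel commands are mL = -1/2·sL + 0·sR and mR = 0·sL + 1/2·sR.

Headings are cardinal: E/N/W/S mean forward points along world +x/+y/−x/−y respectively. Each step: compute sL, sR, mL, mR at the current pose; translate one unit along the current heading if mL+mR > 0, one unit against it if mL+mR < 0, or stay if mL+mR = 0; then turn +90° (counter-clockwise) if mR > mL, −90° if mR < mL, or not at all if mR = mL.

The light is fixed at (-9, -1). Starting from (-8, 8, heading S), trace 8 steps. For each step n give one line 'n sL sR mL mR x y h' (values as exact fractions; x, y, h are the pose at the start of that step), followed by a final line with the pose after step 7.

n=0: pose=(-8,8,S); sL=60/53, sR=60/49; mL=-30/53, mR=30/49; mL+mR=120/2597 → advance +1; mR−mL=3060/2597 → turn +1·90°
n=1: pose=(-8,7,E); sL=2/3, sR=30/29; mL=-1/3, mR=15/29; mL+mR=16/87 → advance +1; mR−mL=74/87 → turn +1·90°
n=2: pose=(-7,7,N); sL=60/101, sR=60/109; mL=-30/101, mR=30/109; mL+mR=-240/11009 → advance -1; mR−mL=6300/11009 → turn +1·90°
n=3: pose=(-7,6,W); sL=5/3, sR=15/16; mL=-5/6, mR=15/32; mL+mR=-35/96 → advance -1; mR−mL=125/96 → turn +1·90°
n=4: pose=(-6,6,S); sL=60/41, sR=60/29; mL=-30/41, mR=30/29; mL+mR=360/1189 → advance +1; mR−mL=2100/1189 → turn +1·90°
n=5: pose=(-6,5,E); sL=30/37, sR=6/5; mL=-15/37, mR=3/5; mL+mR=36/185 → advance +1; mR−mL=186/185 → turn +1·90°
n=6: pose=(-5,5,N); sL=60/73, sR=60/89; mL=-30/73, mR=30/89; mL+mR=-480/6497 → advance -1; mR−mL=4860/6497 → turn +1·90°
n=7: pose=(-5,4,W); sL=3, sR=3/2; mL=-3/2, mR=3/4; mL+mR=-3/4 → advance -1; mR−mL=9/4 → turn +1·90°

0 60/53 60/49 -30/53 30/49 -8 8 S
1 2/3 30/29 -1/3 15/29 -8 7 E
2 60/101 60/109 -30/101 30/109 -7 7 N
3 5/3 15/16 -5/6 15/32 -7 6 W
4 60/41 60/29 -30/41 30/29 -6 6 S
5 30/37 6/5 -15/37 3/5 -6 5 E
6 60/73 60/89 -30/73 30/89 -5 5 N
7 3 3/2 -3/2 3/4 -5 4 W
final -4 4 S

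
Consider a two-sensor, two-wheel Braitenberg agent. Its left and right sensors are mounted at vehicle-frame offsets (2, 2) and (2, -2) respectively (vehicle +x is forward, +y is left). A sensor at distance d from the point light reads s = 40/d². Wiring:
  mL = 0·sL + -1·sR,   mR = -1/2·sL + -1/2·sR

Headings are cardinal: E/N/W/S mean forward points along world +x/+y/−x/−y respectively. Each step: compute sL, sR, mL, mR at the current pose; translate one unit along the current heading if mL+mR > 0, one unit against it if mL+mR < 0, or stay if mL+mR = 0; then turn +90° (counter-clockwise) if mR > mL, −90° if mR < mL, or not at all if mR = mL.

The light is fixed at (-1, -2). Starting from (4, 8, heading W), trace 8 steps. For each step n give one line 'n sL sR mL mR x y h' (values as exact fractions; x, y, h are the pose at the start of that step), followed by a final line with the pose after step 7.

n=0: pose=(4,8,W); sL=40/73, sR=40/153; mL=-40/153, mR=-4520/11169; mL+mR=-2480/3723 → advance -1; mR−mL=-1600/11169 → turn -1·90°
n=1: pose=(5,8,N); sL=1/4, sR=5/26; mL=-5/26, mR=-23/104; mL+mR=-43/104 → advance -1; mR−mL=-3/104 → turn -1·90°
n=2: pose=(5,7,E); sL=8/37, sR=40/113; mL=-40/113, mR=-1192/4181; mL+mR=-2672/4181 → advance -1; mR−mL=288/4181 → turn +1·90°
n=3: pose=(4,7,N); sL=4/13, sR=4/17; mL=-4/17, mR=-60/221; mL+mR=-112/221 → advance -1; mR−mL=-8/221 → turn -1·90°
n=4: pose=(4,6,E); sL=40/149, sR=8/17; mL=-8/17, mR=-936/2533; mL+mR=-2128/2533 → advance -1; mR−mL=256/2533 → turn +1·90°
n=5: pose=(3,6,N); sL=5/13, sR=5/17; mL=-5/17, mR=-75/221; mL+mR=-140/221 → advance -1; mR−mL=-10/221 → turn -1·90°
n=6: pose=(3,5,E); sL=40/117, sR=40/61; mL=-40/61, mR=-3560/7137; mL+mR=-8240/7137 → advance -1; mR−mL=1120/7137 → turn +1·90°
n=7: pose=(2,5,N); sL=20/41, sR=20/53; mL=-20/53, mR=-940/2173; mL+mR=-1760/2173 → advance -1; mR−mL=-120/2173 → turn -1·90°

0 40/73 40/153 -40/153 -4520/11169 4 8 W
1 1/4 5/26 -5/26 -23/104 5 8 N
2 8/37 40/113 -40/113 -1192/4181 5 7 E
3 4/13 4/17 -4/17 -60/221 4 7 N
4 40/149 8/17 -8/17 -936/2533 4 6 E
5 5/13 5/17 -5/17 -75/221 3 6 N
6 40/117 40/61 -40/61 -3560/7137 3 5 E
7 20/41 20/53 -20/53 -940/2173 2 5 N
final 2 4 E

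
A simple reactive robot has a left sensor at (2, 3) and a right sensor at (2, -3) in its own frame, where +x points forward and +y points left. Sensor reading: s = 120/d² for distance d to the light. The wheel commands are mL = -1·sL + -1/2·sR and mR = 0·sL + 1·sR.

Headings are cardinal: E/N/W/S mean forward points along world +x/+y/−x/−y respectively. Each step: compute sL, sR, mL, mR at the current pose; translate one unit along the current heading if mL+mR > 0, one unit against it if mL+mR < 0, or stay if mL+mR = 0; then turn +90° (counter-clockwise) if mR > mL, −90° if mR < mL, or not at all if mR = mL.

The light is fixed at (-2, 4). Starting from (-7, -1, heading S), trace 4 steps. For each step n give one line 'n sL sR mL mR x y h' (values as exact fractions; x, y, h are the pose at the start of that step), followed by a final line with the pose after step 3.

n=0: pose=(-7,-1,S); sL=120/53, sR=120/113; mL=-16740/5989, mR=120/113; mL+mR=-10380/5989 → advance -1; mR−mL=23100/5989 → turn +1·90°
n=1: pose=(-7,0,E); sL=12, sR=60/29; mL=-378/29, mR=60/29; mL+mR=-318/29 → advance -1; mR−mL=438/29 → turn +1·90°
n=2: pose=(-8,0,N); sL=24/17, sR=120/13; mL=-1332/221, mR=120/13; mL+mR=708/221 → advance +1; mR−mL=3372/221 → turn +1·90°
n=3: pose=(-8,1,W); sL=6/5, sR=15/8; mL=-171/80, mR=15/8; mL+mR=-21/80 → advance -1; mR−mL=321/80 → turn +1·90°

0 120/53 120/113 -16740/5989 120/113 -7 -1 S
1 12 60/29 -378/29 60/29 -7 0 E
2 24/17 120/13 -1332/221 120/13 -8 0 N
3 6/5 15/8 -171/80 15/8 -8 1 W
final -7 1 S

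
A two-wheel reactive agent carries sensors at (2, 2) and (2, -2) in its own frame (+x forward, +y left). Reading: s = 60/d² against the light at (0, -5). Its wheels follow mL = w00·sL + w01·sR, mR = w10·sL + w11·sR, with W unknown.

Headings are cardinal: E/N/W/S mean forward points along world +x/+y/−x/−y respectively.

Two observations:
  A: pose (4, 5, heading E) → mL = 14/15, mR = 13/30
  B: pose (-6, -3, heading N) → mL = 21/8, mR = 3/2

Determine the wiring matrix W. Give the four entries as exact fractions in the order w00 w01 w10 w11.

1 1 -1/2 1

obs A: pose=(4,5,E) → sL=1/3, sR=3/5, mL=14/15, mR=13/30
obs B: pose=(-6,-3,N) → sL=3/4, sR=15/8, mL=21/8, mR=3/2
sensor matrix S = [[1/3, 3/5], [3/4, 15/8]]; det S = 7/40
solve [mL_A; mL_B] = S·[w00; w01] and [mR_A; mR_B] = S·[w10; w11]:
  w00 = 1, w01 = 1, w10 = -1/2, w11 = 1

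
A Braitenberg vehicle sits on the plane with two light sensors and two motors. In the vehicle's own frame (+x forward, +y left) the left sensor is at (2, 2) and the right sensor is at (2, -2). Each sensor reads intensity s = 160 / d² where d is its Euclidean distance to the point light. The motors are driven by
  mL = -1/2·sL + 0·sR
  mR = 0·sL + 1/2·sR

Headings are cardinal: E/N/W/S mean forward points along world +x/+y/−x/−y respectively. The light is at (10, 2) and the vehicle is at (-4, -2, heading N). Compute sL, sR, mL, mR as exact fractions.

8/13 40/37 -4/13 20/37

left sensor world pos  = (-6, 0); dL² = 260
right sensor world pos = (-2, 0); dR² = 148
sL = 160/260 = 8/13
sR = 160/148 = 40/37
mL = -1/2·sL + 0·sR = -4/13
mR = 0·sL + 1/2·sR = 20/37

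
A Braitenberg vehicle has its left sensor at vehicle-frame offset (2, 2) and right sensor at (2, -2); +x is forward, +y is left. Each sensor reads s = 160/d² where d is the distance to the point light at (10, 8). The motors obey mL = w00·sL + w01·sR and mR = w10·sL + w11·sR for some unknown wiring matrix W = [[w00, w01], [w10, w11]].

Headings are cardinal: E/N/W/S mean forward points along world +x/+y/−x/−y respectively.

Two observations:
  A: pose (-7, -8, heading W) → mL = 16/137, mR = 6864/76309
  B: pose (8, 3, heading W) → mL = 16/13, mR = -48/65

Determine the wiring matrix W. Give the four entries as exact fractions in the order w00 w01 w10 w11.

1/2 0 1 -1/2

obs A: pose=(-7,-8,W) → sL=32/137, sR=160/557, mL=16/137, mR=6864/76309
obs B: pose=(8,3,W) → sL=32/13, sR=32/5, mL=16/13, mR=-48/65
sensor matrix S = [[32/137, 160/557], [32/13, 32/5]]; det S = 3907584/4960085
solve [mL_A; mL_B] = S·[w00; w01] and [mR_A; mR_B] = S·[w10; w11]:
  w00 = 1/2, w01 = 0, w10 = 1, w11 = -1/2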